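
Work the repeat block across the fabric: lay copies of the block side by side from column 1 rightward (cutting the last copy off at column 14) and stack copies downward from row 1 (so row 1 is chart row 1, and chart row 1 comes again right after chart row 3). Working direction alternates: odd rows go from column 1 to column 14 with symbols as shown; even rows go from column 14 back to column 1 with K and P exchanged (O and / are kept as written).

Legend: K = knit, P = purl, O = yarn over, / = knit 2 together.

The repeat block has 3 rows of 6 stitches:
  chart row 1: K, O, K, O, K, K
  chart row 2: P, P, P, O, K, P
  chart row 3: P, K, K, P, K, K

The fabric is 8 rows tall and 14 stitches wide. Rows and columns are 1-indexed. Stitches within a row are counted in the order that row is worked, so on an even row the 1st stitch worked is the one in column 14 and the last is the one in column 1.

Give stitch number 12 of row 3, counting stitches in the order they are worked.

Row 3 uses chart row ((3-1) mod 3)+1 = 3. Row 3 is odd, so RS.
Chart row 3 tiled across columns 1-14: P K K P K K P K K P K K P K
RS: work column 1 to column 14, symbols as charted — the tiled row is the row as worked.
The 12th stitch worked is K.

Result:
K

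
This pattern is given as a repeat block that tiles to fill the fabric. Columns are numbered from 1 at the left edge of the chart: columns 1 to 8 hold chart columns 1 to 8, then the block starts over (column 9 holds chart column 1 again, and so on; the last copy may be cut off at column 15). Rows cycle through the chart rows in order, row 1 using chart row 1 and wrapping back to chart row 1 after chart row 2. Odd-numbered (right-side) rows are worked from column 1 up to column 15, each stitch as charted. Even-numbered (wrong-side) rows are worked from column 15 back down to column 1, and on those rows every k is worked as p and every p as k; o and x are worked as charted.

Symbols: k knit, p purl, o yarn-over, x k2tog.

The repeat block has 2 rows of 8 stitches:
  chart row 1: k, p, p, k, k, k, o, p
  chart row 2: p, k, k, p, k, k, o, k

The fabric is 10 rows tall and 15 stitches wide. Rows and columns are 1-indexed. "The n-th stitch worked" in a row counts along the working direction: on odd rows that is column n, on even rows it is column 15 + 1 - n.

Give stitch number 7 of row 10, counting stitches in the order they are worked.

Row 10: (10-1) mod 2 = 1, so use chart row 2. Even row -> WS.
Chart row 2 tiled across columns 1-15: p k k p k k o k p k k p k k o
WS row: flip the tiled sequence (start at column 15) and apply k<->p; o and x stay.
Row 10 as worked: o p p k p p k p o p p k p p k
Counting 7 along the worked row gives k.

Stitch:
k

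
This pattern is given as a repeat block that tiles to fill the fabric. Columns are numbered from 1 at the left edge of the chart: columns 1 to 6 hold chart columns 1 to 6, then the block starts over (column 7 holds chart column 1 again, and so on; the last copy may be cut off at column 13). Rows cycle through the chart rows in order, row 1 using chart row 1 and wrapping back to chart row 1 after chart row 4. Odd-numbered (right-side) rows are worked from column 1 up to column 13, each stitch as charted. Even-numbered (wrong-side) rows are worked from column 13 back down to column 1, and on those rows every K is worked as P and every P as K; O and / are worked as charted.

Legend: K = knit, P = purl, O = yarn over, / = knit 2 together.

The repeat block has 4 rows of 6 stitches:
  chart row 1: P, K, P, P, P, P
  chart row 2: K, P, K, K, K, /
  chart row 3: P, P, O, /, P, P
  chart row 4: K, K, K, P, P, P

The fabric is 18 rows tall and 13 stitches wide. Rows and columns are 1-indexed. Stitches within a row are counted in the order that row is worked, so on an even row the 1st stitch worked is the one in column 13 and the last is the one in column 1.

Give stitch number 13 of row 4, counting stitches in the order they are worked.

Row 4: (4-1) mod 4 = 3, so use chart row 4. Even row -> WS.
Chart row 4 tiled across columns 1-13: K K K P P P K K K P P P K
Wrong side: read the tiled row from column 13 down to 1 and exchange K with P (leave O, /).
Row 4 as worked: P K K K P P P K K K P P P
Stitch 13 in working order -> P

Result:
P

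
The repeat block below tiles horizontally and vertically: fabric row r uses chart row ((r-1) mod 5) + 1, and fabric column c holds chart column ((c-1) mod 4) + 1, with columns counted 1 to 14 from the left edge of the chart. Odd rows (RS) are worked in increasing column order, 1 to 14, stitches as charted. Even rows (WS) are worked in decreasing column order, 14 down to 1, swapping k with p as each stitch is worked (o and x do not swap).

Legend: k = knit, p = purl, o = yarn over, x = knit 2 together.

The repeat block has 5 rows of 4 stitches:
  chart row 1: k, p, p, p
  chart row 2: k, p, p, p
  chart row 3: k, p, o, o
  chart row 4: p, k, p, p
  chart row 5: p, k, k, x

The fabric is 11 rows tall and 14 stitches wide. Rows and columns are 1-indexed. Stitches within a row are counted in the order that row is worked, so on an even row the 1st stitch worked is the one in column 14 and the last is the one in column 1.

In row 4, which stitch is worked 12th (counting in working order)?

== STITCH ==
k

Derivation:
Row 4: (4-1) mod 5 = 3, so use chart row 4. Even row -> WS.
Chart row 4 tiled across columns 1-14: p k p p p k p p p k p p p k
WS: work from column 14 back to column 1 (reverse the tiled row), swapping k<->p (o and x unchanged).
Row 4 as worked: p k k k p k k k p k k k p k
The 12th stitch worked is k.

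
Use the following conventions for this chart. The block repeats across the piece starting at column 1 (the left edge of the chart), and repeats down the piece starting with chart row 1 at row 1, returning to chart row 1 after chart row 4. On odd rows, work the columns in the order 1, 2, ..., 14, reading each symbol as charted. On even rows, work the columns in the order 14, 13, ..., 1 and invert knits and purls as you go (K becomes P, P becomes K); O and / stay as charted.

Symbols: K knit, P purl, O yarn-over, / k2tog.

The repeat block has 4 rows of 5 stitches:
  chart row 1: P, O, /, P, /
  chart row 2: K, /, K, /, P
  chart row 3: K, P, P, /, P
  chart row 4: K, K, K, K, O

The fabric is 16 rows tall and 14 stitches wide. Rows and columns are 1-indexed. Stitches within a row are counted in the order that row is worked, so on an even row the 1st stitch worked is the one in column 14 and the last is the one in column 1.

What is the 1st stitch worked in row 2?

For row 2: chart row = ((2-1) mod 4) + 1 = 2; this is a WS (even) row.
Chart row 2 tiled across columns 1-14: K / K / P K / K / P K / K /
WS row: flip the tiled sequence (start at column 14) and apply K<->P; O and / stay.
Row 2 as worked: / P / P K / P / P K / P / P
Stitch 1 in working order -> /

== STITCH ==
/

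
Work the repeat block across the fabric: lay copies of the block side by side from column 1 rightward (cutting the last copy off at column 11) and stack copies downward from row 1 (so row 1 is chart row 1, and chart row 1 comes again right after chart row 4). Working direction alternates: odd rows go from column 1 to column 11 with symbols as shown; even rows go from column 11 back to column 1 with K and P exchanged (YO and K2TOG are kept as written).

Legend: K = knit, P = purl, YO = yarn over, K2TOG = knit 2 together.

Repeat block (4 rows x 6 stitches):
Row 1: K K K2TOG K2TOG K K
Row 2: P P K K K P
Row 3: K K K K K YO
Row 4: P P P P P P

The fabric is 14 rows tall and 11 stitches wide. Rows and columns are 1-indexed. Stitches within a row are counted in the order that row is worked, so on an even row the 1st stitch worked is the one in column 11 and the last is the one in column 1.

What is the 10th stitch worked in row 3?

== STITCH ==
K

Derivation:
Row 3: (3-1) mod 4 = 2, so use chart row 3. Odd row -> RS.
Chart row 3 tiled across columns 1-11: K K K K K YO K K K K K
RS row: no reversal, no swap; stitch n worked = column n.
The 10th stitch worked is K.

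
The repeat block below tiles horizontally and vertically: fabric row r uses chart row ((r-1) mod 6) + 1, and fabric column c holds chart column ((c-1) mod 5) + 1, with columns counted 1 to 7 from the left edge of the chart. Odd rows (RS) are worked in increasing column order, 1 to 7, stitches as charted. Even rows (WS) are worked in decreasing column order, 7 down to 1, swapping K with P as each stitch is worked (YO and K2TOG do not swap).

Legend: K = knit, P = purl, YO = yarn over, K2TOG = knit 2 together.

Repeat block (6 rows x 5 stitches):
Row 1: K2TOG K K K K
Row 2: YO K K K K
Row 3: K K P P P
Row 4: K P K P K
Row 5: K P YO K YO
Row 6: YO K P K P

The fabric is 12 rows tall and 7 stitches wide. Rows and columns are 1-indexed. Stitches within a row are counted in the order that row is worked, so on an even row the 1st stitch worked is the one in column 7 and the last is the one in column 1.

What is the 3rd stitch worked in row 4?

For row 4: chart row = ((4-1) mod 6) + 1 = 4; this is a WS (even) row.
Chart row 4 tiled across columns 1-7: K P K P K K P
WS row: flip the tiled sequence (start at column 7) and apply K<->P; YO and K2TOG stay.
Row 4 as worked: K P P K P K P
The 3rd stitch worked is P.

== STITCH ==
P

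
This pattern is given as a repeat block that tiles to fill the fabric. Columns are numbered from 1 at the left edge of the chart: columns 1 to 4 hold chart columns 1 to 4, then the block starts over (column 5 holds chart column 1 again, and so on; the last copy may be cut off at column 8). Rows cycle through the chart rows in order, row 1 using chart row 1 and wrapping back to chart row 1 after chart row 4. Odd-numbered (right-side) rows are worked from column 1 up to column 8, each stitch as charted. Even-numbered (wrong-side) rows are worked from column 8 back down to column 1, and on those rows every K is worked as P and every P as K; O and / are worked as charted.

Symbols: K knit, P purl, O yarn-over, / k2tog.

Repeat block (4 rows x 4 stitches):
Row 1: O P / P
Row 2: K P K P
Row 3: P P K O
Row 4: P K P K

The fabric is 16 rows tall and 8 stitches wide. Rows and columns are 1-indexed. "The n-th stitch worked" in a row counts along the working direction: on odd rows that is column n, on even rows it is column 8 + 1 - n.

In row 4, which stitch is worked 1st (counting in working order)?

Result:
P

Derivation:
Row 4 uses chart row ((4-1) mod 4)+1 = 4. Row 4 is even, so WS.
Chart row 4 tiled across columns 1-8: P K P K P K P K
WS row: flip the tiled sequence (start at column 8) and apply K<->P; O and / stay.
Row 4 as worked: P K P K P K P K
Counting 1 along the worked row gives P.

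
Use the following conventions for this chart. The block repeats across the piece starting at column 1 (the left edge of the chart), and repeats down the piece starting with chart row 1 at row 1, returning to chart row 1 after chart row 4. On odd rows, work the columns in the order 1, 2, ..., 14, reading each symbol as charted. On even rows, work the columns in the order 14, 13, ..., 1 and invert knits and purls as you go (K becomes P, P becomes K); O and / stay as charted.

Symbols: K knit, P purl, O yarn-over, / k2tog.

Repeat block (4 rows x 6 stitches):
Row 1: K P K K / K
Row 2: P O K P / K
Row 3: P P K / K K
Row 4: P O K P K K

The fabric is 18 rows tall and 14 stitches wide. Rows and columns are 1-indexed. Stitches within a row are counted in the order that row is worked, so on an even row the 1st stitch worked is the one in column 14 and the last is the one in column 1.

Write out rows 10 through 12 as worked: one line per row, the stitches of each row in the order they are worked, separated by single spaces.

Rows as worked:
O K P / K P O K P / K P O K
P P K / K K P P K / K K P P
O K P P K P O K P P K P O K

Derivation:
Row 10: chart row 2, WS - tiled (columns 1-14): P O K P / K P O K P / K P O; work from column 14 back to 1 with K<->P swapped.
Row 11: chart row 3, RS - tile across columns 1-14 and work as-is.
Row 12: chart row 4, WS - tiled (columns 1-14): P O K P K K P O K P K K P O; work from column 14 back to 1 with K<->P swapped.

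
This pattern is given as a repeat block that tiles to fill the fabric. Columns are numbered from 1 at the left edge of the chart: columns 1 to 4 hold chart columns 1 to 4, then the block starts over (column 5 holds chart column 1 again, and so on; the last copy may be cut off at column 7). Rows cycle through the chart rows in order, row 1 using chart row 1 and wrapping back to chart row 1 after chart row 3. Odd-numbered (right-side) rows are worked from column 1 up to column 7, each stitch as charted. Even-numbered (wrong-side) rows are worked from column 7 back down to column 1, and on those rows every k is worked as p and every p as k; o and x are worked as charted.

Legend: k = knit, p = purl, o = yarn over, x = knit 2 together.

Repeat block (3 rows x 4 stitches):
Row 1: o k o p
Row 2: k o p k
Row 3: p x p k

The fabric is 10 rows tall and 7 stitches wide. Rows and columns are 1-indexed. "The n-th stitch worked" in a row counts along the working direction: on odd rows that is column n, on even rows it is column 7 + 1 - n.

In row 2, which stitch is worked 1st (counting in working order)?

== STITCH ==
k

Derivation:
Row 2 uses chart row ((2-1) mod 3)+1 = 2. Row 2 is even, so WS.
Chart row 2 tiled across columns 1-7: k o p k k o p
WS: work from column 7 back to column 1 (reverse the tiled row), swapping k<->p (o and x unchanged).
Row 2 as worked: k o p p k o p
Counting 1 along the worked row gives k.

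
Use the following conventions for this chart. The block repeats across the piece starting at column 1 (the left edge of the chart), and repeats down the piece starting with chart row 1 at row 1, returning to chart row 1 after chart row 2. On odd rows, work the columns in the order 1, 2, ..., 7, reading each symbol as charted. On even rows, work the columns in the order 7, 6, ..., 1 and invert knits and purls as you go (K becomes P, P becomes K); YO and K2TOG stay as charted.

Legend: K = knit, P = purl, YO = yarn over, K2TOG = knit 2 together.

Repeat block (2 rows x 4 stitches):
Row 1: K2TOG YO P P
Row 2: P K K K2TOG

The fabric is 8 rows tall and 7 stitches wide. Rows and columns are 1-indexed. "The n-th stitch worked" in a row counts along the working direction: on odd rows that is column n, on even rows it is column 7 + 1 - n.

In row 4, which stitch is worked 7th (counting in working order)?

Row 4: (4-1) mod 2 = 1, so use chart row 2. Even row -> WS.
Chart row 2 tiled across columns 1-7: P K K K2TOG P K K
WS: work from column 7 back to column 1 (reverse the tiled row), swapping K<->P (YO and K2TOG unchanged).
Row 4 as worked: P P K K2TOG P P K
Counting 7 along the worked row gives K.

Result:
K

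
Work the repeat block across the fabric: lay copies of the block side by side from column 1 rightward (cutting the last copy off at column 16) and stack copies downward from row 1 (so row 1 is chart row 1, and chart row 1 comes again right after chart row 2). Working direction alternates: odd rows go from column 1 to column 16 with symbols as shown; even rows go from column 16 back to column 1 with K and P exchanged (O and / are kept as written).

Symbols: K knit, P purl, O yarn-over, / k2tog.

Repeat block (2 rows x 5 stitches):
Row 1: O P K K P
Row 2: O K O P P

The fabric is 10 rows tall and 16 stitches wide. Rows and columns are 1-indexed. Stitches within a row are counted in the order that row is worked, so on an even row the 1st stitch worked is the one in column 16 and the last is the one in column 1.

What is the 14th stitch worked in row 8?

Stitch:
O

Derivation:
Row 8 uses chart row ((8-1) mod 2)+1 = 2. Row 8 is even, so WS.
Chart row 2 tiled across columns 1-16: O K O P P O K O P P O K O P P O
WS row: flip the tiled sequence (start at column 16) and apply K<->P; O and / stay.
Row 8 as worked: O K K O P O K K O P O K K O P O
The 14th stitch worked is O.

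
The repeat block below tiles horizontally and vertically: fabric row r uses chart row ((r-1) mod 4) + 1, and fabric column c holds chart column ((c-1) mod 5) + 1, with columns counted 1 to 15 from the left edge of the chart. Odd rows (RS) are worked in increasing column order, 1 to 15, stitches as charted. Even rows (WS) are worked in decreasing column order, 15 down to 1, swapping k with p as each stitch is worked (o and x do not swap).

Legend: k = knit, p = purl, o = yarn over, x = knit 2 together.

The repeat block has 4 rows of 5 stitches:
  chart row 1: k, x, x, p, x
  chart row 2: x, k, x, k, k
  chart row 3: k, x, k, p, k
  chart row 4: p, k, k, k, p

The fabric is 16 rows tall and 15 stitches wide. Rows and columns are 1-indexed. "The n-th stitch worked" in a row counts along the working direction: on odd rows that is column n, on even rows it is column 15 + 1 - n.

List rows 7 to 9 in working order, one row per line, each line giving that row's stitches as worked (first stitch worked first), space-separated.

Row 7: chart row 3, RS - tile across columns 1-15 and work as-is.
Row 8: chart row 4, WS - tiled (columns 1-15): p k k k p p k k k p p k k k p; work from column 15 back to 1 with k<->p swapped.
Row 9: chart row 1, RS - tile across columns 1-15 and work as-is.

Rows as worked:
k x k p k k x k p k k x k p k
k p p p k k p p p k k p p p k
k x x p x k x x p x k x x p x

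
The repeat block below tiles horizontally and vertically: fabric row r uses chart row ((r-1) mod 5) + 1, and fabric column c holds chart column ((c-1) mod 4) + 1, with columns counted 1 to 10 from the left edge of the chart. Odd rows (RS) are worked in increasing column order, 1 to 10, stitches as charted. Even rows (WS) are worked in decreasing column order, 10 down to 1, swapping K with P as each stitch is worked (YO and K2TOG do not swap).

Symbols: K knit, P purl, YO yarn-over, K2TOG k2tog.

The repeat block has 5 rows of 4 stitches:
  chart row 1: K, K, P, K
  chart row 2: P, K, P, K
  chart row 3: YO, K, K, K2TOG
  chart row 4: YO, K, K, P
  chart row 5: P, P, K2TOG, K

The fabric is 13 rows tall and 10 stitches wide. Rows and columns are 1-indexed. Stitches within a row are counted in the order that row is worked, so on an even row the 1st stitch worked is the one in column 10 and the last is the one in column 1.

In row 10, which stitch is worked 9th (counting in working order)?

Row 10: (10-1) mod 5 = 4, so use chart row 5. Even row -> WS.
Chart row 5 tiled across columns 1-10: P P K2TOG K P P K2TOG K P P
WS row: flip the tiled sequence (start at column 10) and apply K<->P; YO and K2TOG stay.
Row 10 as worked: K K P K2TOG K K P K2TOG K K
The 9th stitch worked is K.

Result:
K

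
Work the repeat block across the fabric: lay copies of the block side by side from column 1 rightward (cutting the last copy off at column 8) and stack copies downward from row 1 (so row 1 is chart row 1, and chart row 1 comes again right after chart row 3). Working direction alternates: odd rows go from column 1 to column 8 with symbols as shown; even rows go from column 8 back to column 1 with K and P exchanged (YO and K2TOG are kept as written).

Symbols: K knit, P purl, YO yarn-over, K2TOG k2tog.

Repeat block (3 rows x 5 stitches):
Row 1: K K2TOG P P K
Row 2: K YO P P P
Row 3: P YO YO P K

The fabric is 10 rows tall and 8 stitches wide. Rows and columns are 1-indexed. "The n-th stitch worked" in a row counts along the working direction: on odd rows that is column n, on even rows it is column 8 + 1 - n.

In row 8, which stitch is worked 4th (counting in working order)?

Stitch:
K

Derivation:
Row 8 uses chart row ((8-1) mod 3)+1 = 2. Row 8 is even, so WS.
Chart row 2 tiled across columns 1-8: K YO P P P K YO P
WS: work from column 8 back to column 1 (reverse the tiled row), swapping K<->P (YO and K2TOG unchanged).
Row 8 as worked: K YO P K K K YO P
The 4th stitch worked is K.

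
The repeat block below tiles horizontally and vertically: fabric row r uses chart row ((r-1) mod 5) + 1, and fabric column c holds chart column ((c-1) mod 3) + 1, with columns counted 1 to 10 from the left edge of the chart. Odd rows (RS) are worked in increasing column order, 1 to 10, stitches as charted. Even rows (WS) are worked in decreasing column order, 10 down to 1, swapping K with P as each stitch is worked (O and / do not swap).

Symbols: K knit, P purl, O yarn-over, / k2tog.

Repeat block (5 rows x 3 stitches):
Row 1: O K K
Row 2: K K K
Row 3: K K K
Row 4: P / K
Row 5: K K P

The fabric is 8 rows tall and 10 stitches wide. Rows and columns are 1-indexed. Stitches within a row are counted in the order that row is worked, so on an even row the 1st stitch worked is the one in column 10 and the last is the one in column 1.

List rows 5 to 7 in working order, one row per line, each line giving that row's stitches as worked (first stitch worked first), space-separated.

Row 5: chart row 5, RS - tile across columns 1-10 and work as-is.
Row 6: chart row 1, WS - tiled (columns 1-10): O K K O K K O K K O; work from column 10 back to 1 with K<->P swapped.
Row 7: chart row 2, RS - tile across columns 1-10 and work as-is.

Result:
K K P K K P K K P K
O P P O P P O P P O
K K K K K K K K K K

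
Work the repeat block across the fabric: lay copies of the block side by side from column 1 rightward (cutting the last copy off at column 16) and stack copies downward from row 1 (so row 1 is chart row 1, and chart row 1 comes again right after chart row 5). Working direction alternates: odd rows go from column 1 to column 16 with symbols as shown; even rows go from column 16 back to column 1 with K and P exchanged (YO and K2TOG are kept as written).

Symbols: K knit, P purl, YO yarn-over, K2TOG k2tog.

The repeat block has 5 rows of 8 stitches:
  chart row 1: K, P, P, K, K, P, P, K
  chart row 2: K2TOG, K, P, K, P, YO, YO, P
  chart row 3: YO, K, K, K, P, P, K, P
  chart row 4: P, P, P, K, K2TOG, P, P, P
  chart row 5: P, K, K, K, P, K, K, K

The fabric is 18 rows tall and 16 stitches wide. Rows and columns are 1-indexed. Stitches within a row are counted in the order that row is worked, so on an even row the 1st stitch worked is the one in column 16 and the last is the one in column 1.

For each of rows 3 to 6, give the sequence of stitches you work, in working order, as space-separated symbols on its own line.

Row 3: chart row 3, RS - tile across columns 1-16 and work as-is.
Row 4: chart row 4, WS - tiled (columns 1-16): P P P K K2TOG P P P P P P K K2TOG P P P; work from column 16 back to 1 with K<->P swapped.
Row 5: chart row 5, RS - tile across columns 1-16 and work as-is.
Row 6: chart row 1, WS - tiled (columns 1-16): K P P K K P P K K P P K K P P K; work from column 16 back to 1 with K<->P swapped.

Rows as worked:
YO K K K P P K P YO K K K P P K P
K K K K2TOG P K K K K K K K2TOG P K K K
P K K K P K K K P K K K P K K K
P K K P P K K P P K K P P K K P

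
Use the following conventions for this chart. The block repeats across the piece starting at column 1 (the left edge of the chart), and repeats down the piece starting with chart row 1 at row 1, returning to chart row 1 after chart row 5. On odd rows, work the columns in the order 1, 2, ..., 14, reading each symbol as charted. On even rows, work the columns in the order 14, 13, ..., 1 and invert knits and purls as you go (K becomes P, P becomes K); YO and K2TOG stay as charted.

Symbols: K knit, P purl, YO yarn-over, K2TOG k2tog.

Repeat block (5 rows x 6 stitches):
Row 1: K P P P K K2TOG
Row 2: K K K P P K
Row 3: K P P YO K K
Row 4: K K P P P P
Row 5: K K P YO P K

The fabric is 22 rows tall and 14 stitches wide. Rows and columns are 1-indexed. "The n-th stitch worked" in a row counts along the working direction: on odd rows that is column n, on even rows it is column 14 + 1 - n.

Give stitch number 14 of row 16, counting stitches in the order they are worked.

For row 16: chart row = ((16-1) mod 5) + 1 = 1; this is a WS (even) row.
Chart row 1 tiled across columns 1-14: K P P P K K2TOG K P P P K K2TOG K P
Wrong side: read the tiled row from column 14 down to 1 and exchange K with P (leave YO, K2TOG).
Row 16 as worked: K P K2TOG P K K K P K2TOG P K K K P
The 14th stitch worked is P.

Stitch:
P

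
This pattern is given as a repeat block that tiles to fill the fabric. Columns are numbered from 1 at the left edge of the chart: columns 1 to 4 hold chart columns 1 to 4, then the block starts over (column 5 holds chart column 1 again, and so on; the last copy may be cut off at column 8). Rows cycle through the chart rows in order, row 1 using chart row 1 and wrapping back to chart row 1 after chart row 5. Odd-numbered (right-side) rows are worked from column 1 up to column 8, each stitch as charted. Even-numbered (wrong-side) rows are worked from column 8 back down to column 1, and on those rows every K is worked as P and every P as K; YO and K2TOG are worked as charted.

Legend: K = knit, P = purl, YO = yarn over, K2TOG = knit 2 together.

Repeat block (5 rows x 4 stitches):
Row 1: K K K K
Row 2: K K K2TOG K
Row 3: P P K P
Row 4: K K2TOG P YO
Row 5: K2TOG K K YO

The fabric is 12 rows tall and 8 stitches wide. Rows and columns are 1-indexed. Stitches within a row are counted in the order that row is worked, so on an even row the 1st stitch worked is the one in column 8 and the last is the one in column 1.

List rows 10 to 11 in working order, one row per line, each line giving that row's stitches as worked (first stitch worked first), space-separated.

== ROWS AS WORKED ==
YO P P K2TOG YO P P K2TOG
K K K K K K K K

Derivation:
Row 10: chart row 5, WS - tiled (columns 1-8): K2TOG K K YO K2TOG K K YO; work from column 8 back to 1 with K<->P swapped.
Row 11: chart row 1, RS - tile across columns 1-8 and work as-is.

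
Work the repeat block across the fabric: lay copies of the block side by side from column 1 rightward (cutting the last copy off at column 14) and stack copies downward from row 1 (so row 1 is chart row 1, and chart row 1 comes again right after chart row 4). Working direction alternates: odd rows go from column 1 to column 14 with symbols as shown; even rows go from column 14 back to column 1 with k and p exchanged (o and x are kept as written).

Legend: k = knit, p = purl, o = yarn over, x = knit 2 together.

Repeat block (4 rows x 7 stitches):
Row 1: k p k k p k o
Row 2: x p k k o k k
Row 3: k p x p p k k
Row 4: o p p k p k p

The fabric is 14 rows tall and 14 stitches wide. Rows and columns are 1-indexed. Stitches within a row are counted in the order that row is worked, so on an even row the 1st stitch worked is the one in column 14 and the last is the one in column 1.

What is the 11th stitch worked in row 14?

== STITCH ==
p

Derivation:
Row 14 uses chart row ((14-1) mod 4)+1 = 2. Row 14 is even, so WS.
Chart row 2 tiled across columns 1-14: x p k k o k k x p k k o k k
WS: work from column 14 back to column 1 (reverse the tiled row), swapping k<->p (o and x unchanged).
Row 14 as worked: p p o p p k x p p o p p k x
The 11th stitch worked is p.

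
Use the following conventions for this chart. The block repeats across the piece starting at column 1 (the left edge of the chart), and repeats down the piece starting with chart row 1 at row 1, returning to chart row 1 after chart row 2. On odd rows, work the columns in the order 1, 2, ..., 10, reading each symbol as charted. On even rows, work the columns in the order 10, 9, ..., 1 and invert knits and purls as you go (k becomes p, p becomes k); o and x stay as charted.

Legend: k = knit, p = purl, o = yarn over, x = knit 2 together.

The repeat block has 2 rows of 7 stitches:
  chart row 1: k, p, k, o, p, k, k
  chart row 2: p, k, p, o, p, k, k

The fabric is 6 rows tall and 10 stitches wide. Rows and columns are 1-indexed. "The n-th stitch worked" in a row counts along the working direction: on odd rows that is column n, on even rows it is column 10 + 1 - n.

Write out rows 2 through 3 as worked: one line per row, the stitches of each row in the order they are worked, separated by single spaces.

Row 2: chart row 2, WS - tiled (columns 1-10): p k p o p k k p k p; work from column 10 back to 1 with k<->p swapped.
Row 3: chart row 1, RS - tile across columns 1-10 and work as-is.

Rows as worked:
k p k p p k o k p k
k p k o p k k k p k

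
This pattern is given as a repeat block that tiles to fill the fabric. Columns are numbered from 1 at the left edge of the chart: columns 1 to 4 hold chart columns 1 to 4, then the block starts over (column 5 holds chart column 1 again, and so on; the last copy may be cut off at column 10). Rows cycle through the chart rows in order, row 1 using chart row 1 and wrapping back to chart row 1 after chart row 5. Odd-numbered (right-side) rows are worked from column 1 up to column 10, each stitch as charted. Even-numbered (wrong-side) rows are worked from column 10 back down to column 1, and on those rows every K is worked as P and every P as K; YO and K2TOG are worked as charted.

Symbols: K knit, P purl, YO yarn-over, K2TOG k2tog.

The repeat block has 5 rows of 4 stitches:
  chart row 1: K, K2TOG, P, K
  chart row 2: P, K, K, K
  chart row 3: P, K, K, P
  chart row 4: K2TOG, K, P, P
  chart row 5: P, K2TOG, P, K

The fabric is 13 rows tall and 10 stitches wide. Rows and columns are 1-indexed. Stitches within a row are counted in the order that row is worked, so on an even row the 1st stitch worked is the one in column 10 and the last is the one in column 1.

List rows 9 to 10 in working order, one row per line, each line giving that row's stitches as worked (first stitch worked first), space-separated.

Rows as worked:
K2TOG K P P K2TOG K P P K2TOG K
K2TOG K P K K2TOG K P K K2TOG K

Derivation:
Row 9: chart row 4, RS - tile across columns 1-10 and work as-is.
Row 10: chart row 5, WS - tiled (columns 1-10): P K2TOG P K P K2TOG P K P K2TOG; work from column 10 back to 1 with K<->P swapped.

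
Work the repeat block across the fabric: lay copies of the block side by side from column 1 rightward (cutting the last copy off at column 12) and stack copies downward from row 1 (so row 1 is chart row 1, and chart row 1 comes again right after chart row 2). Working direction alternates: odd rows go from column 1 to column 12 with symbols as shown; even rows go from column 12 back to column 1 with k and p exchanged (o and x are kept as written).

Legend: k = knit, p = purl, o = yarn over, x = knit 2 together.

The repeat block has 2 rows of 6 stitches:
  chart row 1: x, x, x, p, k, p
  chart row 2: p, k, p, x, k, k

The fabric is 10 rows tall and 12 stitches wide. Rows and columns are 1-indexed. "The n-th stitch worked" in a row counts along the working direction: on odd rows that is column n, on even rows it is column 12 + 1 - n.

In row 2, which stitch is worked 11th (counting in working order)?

Result:
p

Derivation:
Row 2: (2-1) mod 2 = 1, so use chart row 2. Even row -> WS.
Chart row 2 tiled across columns 1-12: p k p x k k p k p x k k
Wrong side: read the tiled row from column 12 down to 1 and exchange k with p (leave o, x).
Row 2 as worked: p p x k p k p p x k p k
Stitch 11 in working order -> p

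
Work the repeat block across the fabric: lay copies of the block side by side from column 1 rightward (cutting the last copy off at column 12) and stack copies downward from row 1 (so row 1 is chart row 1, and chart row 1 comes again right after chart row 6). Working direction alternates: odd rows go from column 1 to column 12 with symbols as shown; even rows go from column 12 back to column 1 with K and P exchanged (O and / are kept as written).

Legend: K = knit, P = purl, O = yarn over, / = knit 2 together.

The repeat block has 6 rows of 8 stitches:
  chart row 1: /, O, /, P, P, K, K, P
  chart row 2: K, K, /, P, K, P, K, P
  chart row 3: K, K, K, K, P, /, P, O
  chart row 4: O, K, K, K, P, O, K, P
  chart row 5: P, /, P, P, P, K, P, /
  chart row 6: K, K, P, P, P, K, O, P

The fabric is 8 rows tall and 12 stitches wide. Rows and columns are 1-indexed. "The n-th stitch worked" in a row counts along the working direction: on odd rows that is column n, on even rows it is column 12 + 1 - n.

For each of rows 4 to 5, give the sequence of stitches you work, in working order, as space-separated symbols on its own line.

Row 4: chart row 4, WS - tiled (columns 1-12): O K K K P O K P O K K K; work from column 12 back to 1 with K<->P swapped.
Row 5: chart row 5, RS - tile across columns 1-12 and work as-is.

Result:
P P P O K P O K P P P O
P / P P P K P / P / P P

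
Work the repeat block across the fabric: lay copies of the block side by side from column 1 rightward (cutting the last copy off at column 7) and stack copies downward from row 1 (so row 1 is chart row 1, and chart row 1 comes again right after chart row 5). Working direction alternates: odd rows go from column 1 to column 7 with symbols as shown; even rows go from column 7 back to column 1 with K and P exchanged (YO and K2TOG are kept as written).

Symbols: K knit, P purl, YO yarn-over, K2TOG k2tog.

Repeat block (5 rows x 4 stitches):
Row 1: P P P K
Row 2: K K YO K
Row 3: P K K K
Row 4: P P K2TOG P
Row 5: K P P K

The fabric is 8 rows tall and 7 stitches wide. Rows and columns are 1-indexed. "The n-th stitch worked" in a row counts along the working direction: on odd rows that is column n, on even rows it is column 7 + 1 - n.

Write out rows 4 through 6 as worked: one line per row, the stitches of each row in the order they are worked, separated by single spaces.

Row 4: chart row 4, WS - tiled (columns 1-7): P P K2TOG P P P K2TOG; work from column 7 back to 1 with K<->P swapped.
Row 5: chart row 5, RS - tile across columns 1-7 and work as-is.
Row 6: chart row 1, WS - tiled (columns 1-7): P P P K P P P; work from column 7 back to 1 with K<->P swapped.

Rows as worked:
K2TOG K K K K2TOG K K
K P P K K P P
K K K P K K K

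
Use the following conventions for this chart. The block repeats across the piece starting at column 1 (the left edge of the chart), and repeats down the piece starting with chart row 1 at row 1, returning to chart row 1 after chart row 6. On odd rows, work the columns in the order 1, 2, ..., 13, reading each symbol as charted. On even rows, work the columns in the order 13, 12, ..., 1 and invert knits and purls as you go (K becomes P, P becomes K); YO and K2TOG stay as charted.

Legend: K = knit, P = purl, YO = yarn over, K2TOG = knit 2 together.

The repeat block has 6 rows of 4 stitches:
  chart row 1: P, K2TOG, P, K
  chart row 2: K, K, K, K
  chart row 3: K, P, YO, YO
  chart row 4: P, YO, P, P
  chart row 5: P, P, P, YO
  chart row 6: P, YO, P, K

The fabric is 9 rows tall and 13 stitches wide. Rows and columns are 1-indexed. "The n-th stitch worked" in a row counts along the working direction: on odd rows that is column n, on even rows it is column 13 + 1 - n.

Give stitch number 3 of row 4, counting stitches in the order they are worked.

== STITCH ==
K

Derivation:
For row 4: chart row = ((4-1) mod 6) + 1 = 4; this is a WS (even) row.
Chart row 4 tiled across columns 1-13: P YO P P P YO P P P YO P P P
WS row: flip the tiled sequence (start at column 13) and apply K<->P; YO and K2TOG stay.
Row 4 as worked: K K K YO K K K YO K K K YO K
Counting 3 along the worked row gives K.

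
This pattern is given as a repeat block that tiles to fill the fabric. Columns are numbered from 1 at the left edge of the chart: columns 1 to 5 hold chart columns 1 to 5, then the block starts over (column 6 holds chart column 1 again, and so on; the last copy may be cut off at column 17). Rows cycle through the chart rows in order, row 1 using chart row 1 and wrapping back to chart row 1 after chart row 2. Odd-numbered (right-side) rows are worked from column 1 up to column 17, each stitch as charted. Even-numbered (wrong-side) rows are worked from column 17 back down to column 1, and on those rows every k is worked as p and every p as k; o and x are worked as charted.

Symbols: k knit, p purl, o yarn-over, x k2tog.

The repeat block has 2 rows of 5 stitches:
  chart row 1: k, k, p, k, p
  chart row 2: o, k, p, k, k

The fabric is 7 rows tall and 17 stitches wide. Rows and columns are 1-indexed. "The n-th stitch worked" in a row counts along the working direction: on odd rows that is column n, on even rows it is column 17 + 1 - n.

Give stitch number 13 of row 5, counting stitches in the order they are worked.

Result:
p

Derivation:
For row 5: chart row = ((5-1) mod 2) + 1 = 1; this is a RS (odd) row.
Chart row 1 tiled across columns 1-17: k k p k p k k p k p k k p k p k k
RS: work column 1 to column 17, symbols as charted — the tiled row is the row as worked.
The 13th stitch worked is p.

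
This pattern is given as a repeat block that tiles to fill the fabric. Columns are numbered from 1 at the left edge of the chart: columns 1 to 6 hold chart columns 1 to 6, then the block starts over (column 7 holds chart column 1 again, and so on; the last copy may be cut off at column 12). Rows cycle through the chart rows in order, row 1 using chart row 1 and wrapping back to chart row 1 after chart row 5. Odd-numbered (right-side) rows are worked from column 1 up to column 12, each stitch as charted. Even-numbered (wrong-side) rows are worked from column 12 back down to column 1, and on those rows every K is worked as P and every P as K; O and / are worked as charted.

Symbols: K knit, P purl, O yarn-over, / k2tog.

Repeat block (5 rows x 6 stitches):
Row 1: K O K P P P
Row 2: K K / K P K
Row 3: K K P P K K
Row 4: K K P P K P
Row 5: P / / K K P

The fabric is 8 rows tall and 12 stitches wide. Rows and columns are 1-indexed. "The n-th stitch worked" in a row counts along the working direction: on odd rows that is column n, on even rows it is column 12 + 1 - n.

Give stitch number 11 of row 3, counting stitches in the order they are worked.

== STITCH ==
K

Derivation:
For row 3: chart row = ((3-1) mod 5) + 1 = 3; this is a RS (odd) row.
Chart row 3 tiled across columns 1-12: K K P P K K K K P P K K
RS: work column 1 to column 12, symbols as charted — the tiled row is the row as worked.
Stitch 11 in working order -> K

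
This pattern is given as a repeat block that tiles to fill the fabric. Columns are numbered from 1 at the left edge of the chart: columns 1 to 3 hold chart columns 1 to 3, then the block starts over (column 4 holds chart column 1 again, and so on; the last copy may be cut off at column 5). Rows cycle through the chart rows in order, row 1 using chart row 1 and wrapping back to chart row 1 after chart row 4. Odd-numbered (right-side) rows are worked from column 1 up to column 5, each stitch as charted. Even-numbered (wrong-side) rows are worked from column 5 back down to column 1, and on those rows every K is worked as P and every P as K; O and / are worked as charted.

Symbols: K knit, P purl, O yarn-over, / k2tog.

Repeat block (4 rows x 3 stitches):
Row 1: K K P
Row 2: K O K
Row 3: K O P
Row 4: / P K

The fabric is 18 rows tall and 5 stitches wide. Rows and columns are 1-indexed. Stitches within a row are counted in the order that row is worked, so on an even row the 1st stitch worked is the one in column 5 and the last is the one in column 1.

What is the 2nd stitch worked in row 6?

Row 6 uses chart row ((6-1) mod 4)+1 = 2. Row 6 is even, so WS.
Chart row 2 tiled across columns 1-5: K O K K O
WS row: flip the tiled sequence (start at column 5) and apply K<->P; O and / stay.
Row 6 as worked: O P P O P
The 2nd stitch worked is P.

Stitch:
P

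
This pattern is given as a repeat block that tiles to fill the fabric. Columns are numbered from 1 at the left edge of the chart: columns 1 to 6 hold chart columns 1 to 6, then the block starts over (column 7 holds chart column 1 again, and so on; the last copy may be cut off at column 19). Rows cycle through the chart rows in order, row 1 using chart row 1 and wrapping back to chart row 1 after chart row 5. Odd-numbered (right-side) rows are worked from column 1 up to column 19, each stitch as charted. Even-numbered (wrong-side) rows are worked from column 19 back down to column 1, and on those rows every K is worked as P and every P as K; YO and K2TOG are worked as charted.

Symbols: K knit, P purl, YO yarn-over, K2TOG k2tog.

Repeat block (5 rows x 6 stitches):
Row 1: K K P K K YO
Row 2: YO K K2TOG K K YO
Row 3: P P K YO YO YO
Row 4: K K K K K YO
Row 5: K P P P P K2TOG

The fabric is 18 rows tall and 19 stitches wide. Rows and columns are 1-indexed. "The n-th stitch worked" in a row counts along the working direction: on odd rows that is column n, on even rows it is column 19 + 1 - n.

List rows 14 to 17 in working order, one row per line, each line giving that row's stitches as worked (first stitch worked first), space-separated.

Row 14: chart row 4, WS - tiled (columns 1-19): K K K K K YO K K K K K YO K K K K K YO K; work from column 19 back to 1 with K<->P swapped.
Row 15: chart row 5, RS - tile across columns 1-19 and work as-is.
Row 16: chart row 1, WS - tiled (columns 1-19): K K P K K YO K K P K K YO K K P K K YO K; work from column 19 back to 1 with K<->P swapped.
Row 17: chart row 2, RS - tile across columns 1-19 and work as-is.

Rows as worked:
P YO P P P P P YO P P P P P YO P P P P P
K P P P P K2TOG K P P P P K2TOG K P P P P K2TOG K
P YO P P K P P YO P P K P P YO P P K P P
YO K K2TOG K K YO YO K K2TOG K K YO YO K K2TOG K K YO YO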